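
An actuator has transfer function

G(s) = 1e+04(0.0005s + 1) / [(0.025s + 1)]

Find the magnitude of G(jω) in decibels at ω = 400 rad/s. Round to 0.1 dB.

60.1 dB

At ω = 400 rad/s:
zero (1 + j400·0.0005) = 1 + j0.2 → |·| ≈ 1.0198, ∠ ≈ 11.31°
pole (1 + j400·0.025) = 1 + j10 → |·| ≈ 10.05, ∠ ≈ 84.29°
|G| = 1e+04 · 1.0198 / (10.05) ≈ 1014.7
Gain = 20 log₁₀(1014.7) ≈ 60.13 dB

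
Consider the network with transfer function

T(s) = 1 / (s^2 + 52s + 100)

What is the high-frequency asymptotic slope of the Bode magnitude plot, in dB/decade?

-40 dB/decade

Each pole contributes −20 dB/decade at high frequency; each zero contributes +20 dB/decade.
Net: 0 zero(s) − 2 pole(s) → -40 dB/decade.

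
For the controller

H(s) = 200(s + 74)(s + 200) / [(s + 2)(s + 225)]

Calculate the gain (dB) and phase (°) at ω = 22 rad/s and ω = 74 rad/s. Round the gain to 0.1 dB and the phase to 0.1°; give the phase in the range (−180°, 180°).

ω = 22: 55.9 dB, -67.6°; ω = 74: 48.1 dB, -41.4°

At s = jω = j22:
zero (s+74): 74 + j22 → |·| = √(74²+22²) = √5960 ≈ 77.201, ∠ = arctan(22/74) ≈ 16.56°
zero (s+200): 200 + j22 → |·| = √(200²+22²) = √40484 ≈ 201.21, ∠ = arctan(22/200) ≈ 6.28°
pole (s+2): 2 + j22 → |·| = √(2²+22²) = √488 ≈ 22.091, ∠ = arctan(22/2) ≈ 84.81°
pole (s+225): 225 + j22 → |·| = √(225²+22²) = √51109 ≈ 226.07, ∠ = arctan(22/225) ≈ 5.58°
|H| = 200 · 15534 / 4994.1 ≈ 622.09
Gain = 20 log₁₀(622.09) ≈ 55.88 dB
∠H = 22.84° − 90.39° = -67.55°

At s = jω = j74:
zero (s+74): 74 + j74 → |·| = √(74²+74²) = √10952 ≈ 104.65, ∠ = arctan(74/74) ≈ 45.00°
zero (s+200): 200 + j74 → |·| = √(200²+74²) = √45476 ≈ 213.25, ∠ = arctan(74/200) ≈ 20.30°
pole (s+2): 2 + j74 → |·| = √(2²+74²) = √5480 ≈ 74.027, ∠ = arctan(74/2) ≈ 88.45°
pole (s+225): 225 + j74 → |·| = √(225²+74²) = √56101 ≈ 236.86, ∠ = arctan(74/225) ≈ 18.21°
|H| = 200 · 22317 / 17534 ≈ 254.56
Gain = 20 log₁₀(254.56) ≈ 48.12 dB
∠H = 65.30° − 106.66° = -41.36°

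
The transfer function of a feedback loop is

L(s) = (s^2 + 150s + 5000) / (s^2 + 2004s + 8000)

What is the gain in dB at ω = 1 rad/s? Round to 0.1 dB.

Substitute s = j1:
Numerator: (j1)^2 + 150(j1) + 5000 = 4999 + j150
Denominator: (j1)^2 + 2004(j1) + 8000 = 7999 + j2004
|N| = √(4999² + 150²) ≈ 5001.2, ∠N ≈ 1.72°
|D| = √(7999² + 2004²) ≈ 8246.2, ∠D ≈ 14.06°
|L| = 5001.2 / 8246.2 ≈ 0.60649
Gain = 20 log₁₀(0.60649) ≈ -4.34 dB

-4.3 dB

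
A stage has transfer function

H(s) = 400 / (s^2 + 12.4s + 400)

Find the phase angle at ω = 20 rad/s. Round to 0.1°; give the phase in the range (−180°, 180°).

-90.0°

At s = jω = j20:
quadratic: (j20)² + 12.4·j20 + 400 = 0 + j248 → |·| ≈ 248, ∠ ≈ 90.00°
∠H = 0.00° − 90.00° = -90.00°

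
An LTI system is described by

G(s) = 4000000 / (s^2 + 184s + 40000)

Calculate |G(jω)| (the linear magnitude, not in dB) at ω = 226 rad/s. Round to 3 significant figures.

At s = jω = j226:
quadratic: (j226)² + 184·j226 + 40000 = -11076 + j41584 → |·| ≈ 43034, ∠ ≈ 104.91°
|G| = 4000000 / 43034 ≈ 92.95

93.0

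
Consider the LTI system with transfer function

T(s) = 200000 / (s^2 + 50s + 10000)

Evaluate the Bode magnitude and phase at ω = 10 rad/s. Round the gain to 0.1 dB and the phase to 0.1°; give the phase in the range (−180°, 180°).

At s = jω = j10:
quadratic: (j10)² + 50·j10 + 10000 = 9900 + j500 → |·| ≈ 9912.6, ∠ ≈ 2.89°
|T| = 200000 / 9912.6 ≈ 20.176
Gain = 20 log₁₀(20.176) ≈ 26.10 dB
∠T = 0.00° − 2.89° = -2.89°

26.1 dB, -2.9°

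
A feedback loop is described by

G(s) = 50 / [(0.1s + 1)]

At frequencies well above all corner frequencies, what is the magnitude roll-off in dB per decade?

-20 dB/decade

Each pole contributes −20 dB/decade at high frequency; each zero contributes +20 dB/decade.
Net: 0 zero(s) − 1 pole(s) → -20 dB/decade.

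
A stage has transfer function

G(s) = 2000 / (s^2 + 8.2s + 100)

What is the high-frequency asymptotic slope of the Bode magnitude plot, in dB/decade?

-40 dB/decade

Each pole contributes −20 dB/decade at high frequency; each zero contributes +20 dB/decade.
Net: 0 zero(s) − 2 pole(s) → -40 dB/decade.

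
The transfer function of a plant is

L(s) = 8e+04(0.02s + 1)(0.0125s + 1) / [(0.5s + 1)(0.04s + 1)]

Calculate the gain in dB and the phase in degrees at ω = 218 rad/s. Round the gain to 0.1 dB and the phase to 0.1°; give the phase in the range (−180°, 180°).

60.7 dB, -26.0°

At ω = 218 rad/s:
zero (1 + j218·0.02) = 1 + j4.36 → |·| ≈ 4.4732, ∠ ≈ 77.08°
zero (1 + j218·0.0125) = 1 + j2.725 → |·| ≈ 2.9027, ∠ ≈ 69.85°
pole (1 + j218·0.5) = 1 + j109 → |·| ≈ 109, ∠ ≈ 89.47°
pole (1 + j218·0.04) = 1 + j8.72 → |·| ≈ 8.7772, ∠ ≈ 83.46°
|L| = 8e+04 · 4.4732 · 2.9027 / (109 · 8.7772) ≈ 1085.7
Gain = 20 log₁₀(1085.7) ≈ 60.71 dB
∠L = (77.08° + 69.85°) − (89.47° + 83.46°) = -26.00°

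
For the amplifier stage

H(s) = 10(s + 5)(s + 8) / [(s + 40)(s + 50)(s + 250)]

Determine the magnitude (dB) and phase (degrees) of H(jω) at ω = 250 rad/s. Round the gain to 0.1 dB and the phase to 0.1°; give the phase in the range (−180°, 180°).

-31.2 dB, -27.6°

At s = jω = j250:
zero (s+5): 5 + j250 → |·| = √(5²+250²) = √62525 ≈ 250.05, ∠ = arctan(250/5) ≈ 88.85°
zero (s+8): 8 + j250 → |·| = √(8²+250²) = √62564 ≈ 250.13, ∠ = arctan(250/8) ≈ 88.17°
pole (s+40): 40 + j250 → |·| = √(40²+250²) = √64100 ≈ 253.18, ∠ = arctan(250/40) ≈ 80.91°
pole (s+50): 50 + j250 → |·| = √(50²+250²) = √65000 ≈ 254.95, ∠ = arctan(250/50) ≈ 78.69°
pole (s+250): 250 + j250 → |·| = √(250²+250²) = √125000 ≈ 353.55, ∠ = arctan(250/250) ≈ 45.00°
|H| = 10 · 62545 / 2.2821e+07 ≈ 0.027407
Gain = 20 log₁₀(0.027407) ≈ -31.24 dB
∠H = 177.02° − 204.60° = -27.58°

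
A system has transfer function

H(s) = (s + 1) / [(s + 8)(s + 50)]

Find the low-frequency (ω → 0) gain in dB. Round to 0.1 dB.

H(0) = 1·1 / (8·50) = 0.0025
20 log₁₀(0.0025) ≈ -52.04 dB

-52.0 dB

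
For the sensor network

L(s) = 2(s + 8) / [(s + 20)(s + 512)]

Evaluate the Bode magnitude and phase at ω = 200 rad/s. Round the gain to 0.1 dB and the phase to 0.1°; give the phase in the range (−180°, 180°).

At s = jω = j200:
zero (s+8): 8 + j200 → |·| = √(8²+200²) = √40064 ≈ 200.16, ∠ = arctan(200/8) ≈ 87.71°
pole (s+20): 20 + j200 → |·| = √(20²+200²) = √40400 ≈ 201, ∠ = arctan(200/20) ≈ 84.29°
pole (s+512): 512 + j200 → |·| = √(512²+200²) = √302144 ≈ 549.68, ∠ = arctan(200/512) ≈ 21.34°
|L| = 2 · 200.16 / 1.1049e+05 ≈ 0.0036231
Gain = 20 log₁₀(0.0036231) ≈ -48.82 dB
∠L = 87.71° − 105.63° = -17.92°

-48.8 dB, -17.9°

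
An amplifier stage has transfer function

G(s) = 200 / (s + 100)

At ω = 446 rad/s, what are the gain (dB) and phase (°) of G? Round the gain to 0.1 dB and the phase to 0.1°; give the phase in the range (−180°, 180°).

-7.2 dB, -77.4°

Substitute s = j446:
Numerator: 200 = 200 + j0
Denominator: (j446) + 100 = 100 + j446
|N| = √(200² + 0²) ≈ 200, ∠N ≈ 0.00°
|D| = √(100² + 446²) ≈ 457.07, ∠D ≈ 77.36°
|G| = 200 / 457.07 ≈ 0.43757
Gain = 20 log₁₀(0.43757) ≈ -7.18 dB
∠G = 0.00° − 77.36° = -77.36°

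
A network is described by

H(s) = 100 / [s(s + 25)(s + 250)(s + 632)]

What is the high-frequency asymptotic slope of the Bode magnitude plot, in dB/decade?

Each pole contributes −20 dB/decade at high frequency; each zero contributes +20 dB/decade.
Net: 0 zero(s) − 4 pole(s) → -80 dB/decade.

-80 dB/decade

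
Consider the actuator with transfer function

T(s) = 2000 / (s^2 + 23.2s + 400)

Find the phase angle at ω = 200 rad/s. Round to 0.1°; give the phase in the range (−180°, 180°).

-173.3°

At s = jω = j200:
quadratic: (j200)² + 23.2·j200 + 400 = -39600 + j4640 → |·| ≈ 39871, ∠ ≈ 173.32°
∠T = 0.00° − 173.32° = -173.32°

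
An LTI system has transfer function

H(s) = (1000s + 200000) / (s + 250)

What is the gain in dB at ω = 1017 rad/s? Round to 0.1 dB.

Substitute s = j1017:
Numerator: 1000(j1017) + 200000 = 200000 + j1017000
Denominator: (j1017) + 250 = 250 + j1017
|N| = √(200000² + 1017000²) ≈ 1.0365e+06, ∠N ≈ 78.87°
|D| = √(250² + 1017²) ≈ 1047.3, ∠D ≈ 76.19°
|H| = 1.0365e+06 / 1047.3 ≈ 989.69
Gain = 20 log₁₀(989.69) ≈ 59.91 dB

59.9 dB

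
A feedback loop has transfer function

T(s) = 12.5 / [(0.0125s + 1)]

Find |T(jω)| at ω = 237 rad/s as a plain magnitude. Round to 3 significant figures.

4.00

At ω = 237 rad/s:
pole (1 + j237·0.0125) = 1 + j2.9625 → |·| ≈ 3.1267, ∠ ≈ 71.35°
|T| = 12.5 · 1 / (3.1267) ≈ 3.9978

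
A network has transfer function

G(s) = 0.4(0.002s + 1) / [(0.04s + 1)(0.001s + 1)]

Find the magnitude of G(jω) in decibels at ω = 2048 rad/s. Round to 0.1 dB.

At ω = 2048 rad/s:
zero (1 + j2048·0.002) = 1 + j4.096 → |·| ≈ 4.2163, ∠ ≈ 76.28°
pole (1 + j2048·0.04) = 1 + j81.92 → |·| ≈ 81.926, ∠ ≈ 89.30°
pole (1 + j2048·0.001) = 1 + j2.048 → |·| ≈ 2.2791, ∠ ≈ 63.97°
|G| = 0.4 · 4.2163 / (81.926 · 2.2791) ≈ 0.0090325
Gain = 20 log₁₀(0.0090325) ≈ -40.88 dB

-40.9 dB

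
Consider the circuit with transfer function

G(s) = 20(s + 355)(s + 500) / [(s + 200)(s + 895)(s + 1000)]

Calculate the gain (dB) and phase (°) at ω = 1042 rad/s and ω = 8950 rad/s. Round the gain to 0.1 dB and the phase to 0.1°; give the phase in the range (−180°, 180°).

At s = jω = j1042:
zero (s+355): 355 + j1042 → |·| = √(355²+1042²) = √1211789 ≈ 1100.8, ∠ = arctan(1042/355) ≈ 71.19°
zero (s+500): 500 + j1042 → |·| = √(500²+1042²) = √1335764 ≈ 1155.8, ∠ = arctan(1042/500) ≈ 64.37°
pole (s+200): 200 + j1042 → |·| = √(200²+1042²) = √1125764 ≈ 1061, ∠ = arctan(1042/200) ≈ 79.13°
pole (s+895): 895 + j1042 → |·| = √(895²+1042²) = √1886789 ≈ 1373.6, ∠ = arctan(1042/895) ≈ 49.34°
pole (s+1000): 1000 + j1042 → |·| = √(1000²+1042²) = √2085764 ≈ 1444.2, ∠ = arctan(1042/1000) ≈ 46.18°
|G| = 20 · 1.2723e+06 / 2.1048e+09 ≈ 0.01209
Gain = 20 log₁₀(0.01209) ≈ -38.35 dB
∠G = 135.56° − 174.65° = -39.09°

At s = jω = j8950:
zero (s+355): 355 + j8950 → |·| = √(355²+8950²) = √80228525 ≈ 8957, ∠ = arctan(8950/355) ≈ 87.73°
zero (s+500): 500 + j8950 → |·| = √(500²+8950²) = √80352500 ≈ 8964, ∠ = arctan(8950/500) ≈ 86.80°
pole (s+200): 200 + j8950 → |·| = √(200²+8950²) = √80142500 ≈ 8952.2, ∠ = arctan(8950/200) ≈ 88.72°
pole (s+895): 895 + j8950 → |·| = √(895²+8950²) = √80903525 ≈ 8994.6, ∠ = arctan(8950/895) ≈ 84.29°
pole (s+1000): 1000 + j8950 → |·| = √(1000²+8950²) = √81102500 ≈ 9005.7, ∠ = arctan(8950/1000) ≈ 83.62°
|G| = 20 · 8.0291e+07 / 7.2515e+11 ≈ 0.0022145
Gain = 20 log₁₀(0.0022145) ≈ -53.09 dB
∠G = 174.53° − 256.63° = -82.10°

ω = 1042: -38.4 dB, -39.1°; ω = 8950: -53.1 dB, -82.1°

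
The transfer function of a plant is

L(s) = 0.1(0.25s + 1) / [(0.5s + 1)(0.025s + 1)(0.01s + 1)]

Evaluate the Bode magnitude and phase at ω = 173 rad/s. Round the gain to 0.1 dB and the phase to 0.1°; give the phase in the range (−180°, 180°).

At ω = 173 rad/s:
zero (1 + j173·0.25) = 1 + j43.25 → |·| ≈ 43.262, ∠ ≈ 88.68°
pole (1 + j173·0.5) = 1 + j86.5 → |·| ≈ 86.506, ∠ ≈ 89.34°
pole (1 + j173·0.025) = 1 + j4.325 → |·| ≈ 4.4391, ∠ ≈ 76.98°
pole (1 + j173·0.01) = 1 + j1.73 → |·| ≈ 1.9982, ∠ ≈ 59.97°
|L| = 0.1 · 43.262 / (86.506 · 4.4391 · 1.9982) ≈ 0.005638
Gain = 20 log₁₀(0.005638) ≈ -44.98 dB
∠L = (88.68°) − (89.34° + 76.98° + 59.97°) = -137.61°

-45.0 dB, -137.6°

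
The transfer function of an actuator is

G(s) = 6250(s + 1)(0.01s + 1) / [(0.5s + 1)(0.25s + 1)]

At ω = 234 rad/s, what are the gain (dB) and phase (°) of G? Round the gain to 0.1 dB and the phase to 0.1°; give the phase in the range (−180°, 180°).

54.7 dB, -21.9°

At ω = 234 rad/s:
zero (1 + j234·1) = 1 + j234 → |·| ≈ 234, ∠ ≈ 89.76°
zero (1 + j234·0.01) = 1 + j2.34 → |·| ≈ 2.5447, ∠ ≈ 66.86°
pole (1 + j234·0.5) = 1 + j117 → |·| ≈ 117, ∠ ≈ 89.51°
pole (1 + j234·0.25) = 1 + j58.5 → |·| ≈ 58.509, ∠ ≈ 89.02°
|G| = 6250 · 234 · 2.5447 / (117 · 58.509) ≈ 543.66
Gain = 20 log₁₀(543.66) ≈ 54.71 dB
∠G = (89.76° + 66.86°) − (89.51° + 89.02°) = -21.91°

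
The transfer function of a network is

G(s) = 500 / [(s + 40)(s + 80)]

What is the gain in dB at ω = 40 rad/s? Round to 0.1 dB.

At s = jω = j40:
pole (s+40): 40 + j40 → |·| = √(40²+40²) = √3200 ≈ 56.569, ∠ = arctan(40/40) ≈ 45.00°
pole (s+80): 80 + j40 → |·| = √(80²+40²) = √8000 ≈ 89.443, ∠ = arctan(40/80) ≈ 26.57°
|G| = 500 / 5059.7 ≈ 0.09882
Gain = 20 log₁₀(0.09882) ≈ -20.10 dB

-20.1 dB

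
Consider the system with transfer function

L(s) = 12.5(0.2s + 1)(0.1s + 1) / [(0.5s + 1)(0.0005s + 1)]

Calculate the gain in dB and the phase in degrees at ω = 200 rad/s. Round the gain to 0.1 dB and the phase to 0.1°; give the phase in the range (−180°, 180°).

At ω = 200 rad/s:
zero (1 + j200·0.2) = 1 + j40 → |·| ≈ 40.012, ∠ ≈ 88.57°
zero (1 + j200·0.1) = 1 + j20 → |·| ≈ 20.025, ∠ ≈ 87.14°
pole (1 + j200·0.5) = 1 + j100 → |·| ≈ 100, ∠ ≈ 89.43°
pole (1 + j200·0.0005) = 1 + j0.1 → |·| ≈ 1.005, ∠ ≈ 5.71°
|L| = 12.5 · 40.012 · 20.025 / (100 · 1.005) ≈ 99.657
Gain = 20 log₁₀(99.657) ≈ 39.97 dB
∠L = (88.57° + 87.14°) − (89.43° + 5.71°) = 80.57°

40.0 dB, 80.6°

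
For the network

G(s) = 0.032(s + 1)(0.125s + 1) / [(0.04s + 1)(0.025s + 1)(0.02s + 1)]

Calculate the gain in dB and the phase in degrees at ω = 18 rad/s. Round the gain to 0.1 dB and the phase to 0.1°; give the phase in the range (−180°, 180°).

At ω = 18 rad/s:
zero (1 + j18·1) = 1 + j18 → |·| ≈ 18.028, ∠ ≈ 86.82°
zero (1 + j18·0.125) = 1 + j2.25 → |·| ≈ 2.4622, ∠ ≈ 66.04°
pole (1 + j18·0.04) = 1 + j0.72 → |·| ≈ 1.2322, ∠ ≈ 35.75°
pole (1 + j18·0.025) = 1 + j0.45 → |·| ≈ 1.0966, ∠ ≈ 24.23°
pole (1 + j18·0.02) = 1 + j0.36 → |·| ≈ 1.0628, ∠ ≈ 19.80°
|G| = 0.032 · 18.028 · 2.4622 / (1.2322 · 1.0966 · 1.0628) ≈ 0.9891
Gain = 20 log₁₀(0.9891) ≈ -0.10 dB
∠G = (86.82° + 66.04°) − (35.75° + 24.23° + 19.80°) = 73.08°

-0.1 dB, 73.1°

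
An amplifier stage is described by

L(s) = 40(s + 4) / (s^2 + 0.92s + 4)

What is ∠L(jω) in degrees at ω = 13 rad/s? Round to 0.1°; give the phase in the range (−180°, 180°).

-103.0°

At s = jω = j13:
zero (s+4): 4 + j13 → |·| = √(4²+13²) = √185 ≈ 13.601, ∠ = arctan(13/4) ≈ 72.90°
quadratic: (j13)² + 0.92·j13 + 4 = -165 + j11.96 → |·| ≈ 165.43, ∠ ≈ 175.85°
∠L = 72.90° − 175.85° = -102.95°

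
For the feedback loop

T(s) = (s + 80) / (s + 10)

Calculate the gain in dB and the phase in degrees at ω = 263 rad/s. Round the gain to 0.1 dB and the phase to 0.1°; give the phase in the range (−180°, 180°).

At s = jω = j263:
zero (s+80): 80 + j263 → |·| = √(80²+263²) = √75569 ≈ 274.9, ∠ = arctan(263/80) ≈ 73.08°
pole (s+10): 10 + j263 → |·| = √(10²+263²) = √69269 ≈ 263.19, ∠ = arctan(263/10) ≈ 87.82°
|T| = 1 · 274.9 / 263.19 ≈ 1.0445
Gain = 20 log₁₀(1.0445) ≈ 0.38 dB
∠T = 73.08° − 87.82° = -14.74°

0.4 dB, -14.7°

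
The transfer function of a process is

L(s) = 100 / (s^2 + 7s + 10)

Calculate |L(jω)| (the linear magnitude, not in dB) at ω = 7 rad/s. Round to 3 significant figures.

1.60

Substitute s = j7:
Numerator: 100 = 100 + j0
Denominator: (j7)^2 + 7(j7) + 10 = -39 + j49
|N| = √(100² + 0²) ≈ 100, ∠N ≈ 0.00°
|D| = √(39² + 49²) ≈ 62.626, ∠D ≈ 128.52°
|L| = 100 / 62.626 ≈ 1.5968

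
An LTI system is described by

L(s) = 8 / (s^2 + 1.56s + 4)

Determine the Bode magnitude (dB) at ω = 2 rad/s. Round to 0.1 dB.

At s = jω = j2:
quadratic: (j2)² + 1.56·j2 + 4 = 0 + j3.12 → |·| ≈ 3.12, ∠ ≈ 90.00°
|L| = 8 / 3.12 ≈ 2.5641
Gain = 20 log₁₀(2.5641) ≈ 8.18 dB

8.2 dB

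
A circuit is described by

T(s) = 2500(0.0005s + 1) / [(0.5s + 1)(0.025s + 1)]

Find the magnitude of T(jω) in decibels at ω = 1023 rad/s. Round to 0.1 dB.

-13.4 dB

At ω = 1023 rad/s:
zero (1 + j1023·0.0005) = 1 + j0.5115 → |·| ≈ 1.1232, ∠ ≈ 27.09°
pole (1 + j1023·0.5) = 1 + j511.5 → |·| ≈ 511.5, ∠ ≈ 89.89°
pole (1 + j1023·0.025) = 1 + j25.575 → |·| ≈ 25.595, ∠ ≈ 87.76°
|T| = 2500 · 1.1232 / (511.5 · 25.595) ≈ 0.21448
Gain = 20 log₁₀(0.21448) ≈ -13.37 dB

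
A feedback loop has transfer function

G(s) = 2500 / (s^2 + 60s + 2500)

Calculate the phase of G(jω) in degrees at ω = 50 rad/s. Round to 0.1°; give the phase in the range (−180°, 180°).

-90.0°

At s = jω = j50:
quadratic: (j50)² + 60·j50 + 2500 = 0 + j3000 → |·| ≈ 3000, ∠ ≈ 90.00°
∠G = 0.00° − 90.00° = -90.00°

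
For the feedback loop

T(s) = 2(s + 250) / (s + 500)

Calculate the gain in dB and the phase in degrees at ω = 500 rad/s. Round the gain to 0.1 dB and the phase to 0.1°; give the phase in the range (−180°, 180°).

4.0 dB, 18.4°

At s = jω = j500:
zero (s+250): 250 + j500 → |·| = √(250²+500²) = √312500 ≈ 559.02, ∠ = arctan(500/250) ≈ 63.43°
pole (s+500): 500 + j500 → |·| = √(500²+500²) = √500000 ≈ 707.11, ∠ = arctan(500/500) ≈ 45.00°
|T| = 2 · 559.02 / 707.11 ≈ 1.5811
Gain = 20 log₁₀(1.5811) ≈ 3.98 dB
∠T = 63.43° − 45.00° = 18.43°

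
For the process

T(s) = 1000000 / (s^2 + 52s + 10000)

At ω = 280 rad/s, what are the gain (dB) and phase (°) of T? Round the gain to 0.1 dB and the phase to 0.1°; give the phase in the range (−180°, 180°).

23.1 dB, -168.0°

At s = jω = j280:
quadratic: (j280)² + 52·j280 + 10000 = -68400 + j14560 → |·| ≈ 69932, ∠ ≈ 167.98°
|T| = 1000000 / 69932 ≈ 14.3
Gain = 20 log₁₀(14.3) ≈ 23.11 dB
∠T = 0.00° − 167.98° = -167.98°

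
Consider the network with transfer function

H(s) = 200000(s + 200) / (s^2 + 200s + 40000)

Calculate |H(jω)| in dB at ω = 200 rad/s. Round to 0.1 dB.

At s = jω = j200:
zero (s+200): 200 + j200 → |·| = √(200²+200²) = √80000 ≈ 282.84, ∠ = arctan(200/200) ≈ 45.00°
quadratic: (j200)² + 200·j200 + 40000 = 0 + j40000 → |·| ≈ 40000, ∠ ≈ 90.00°
|H| = 200000 · 282.84 / 40000 ≈ 1414.2
Gain = 20 log₁₀(1414.2) ≈ 63.01 dB

63.0 dB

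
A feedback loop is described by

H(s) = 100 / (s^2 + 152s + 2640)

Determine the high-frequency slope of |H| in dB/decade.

Each pole contributes −20 dB/decade at high frequency; each zero contributes +20 dB/decade.
Net: 0 zero(s) − 2 pole(s) → -40 dB/decade.

-40 dB/decade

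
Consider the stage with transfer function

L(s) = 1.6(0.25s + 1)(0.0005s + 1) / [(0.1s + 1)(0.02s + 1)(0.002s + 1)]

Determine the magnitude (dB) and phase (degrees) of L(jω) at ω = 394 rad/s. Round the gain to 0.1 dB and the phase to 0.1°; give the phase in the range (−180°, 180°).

-7.9 dB, -109.0°

At ω = 394 rad/s:
zero (1 + j394·0.25) = 1 + j98.5 → |·| ≈ 98.505, ∠ ≈ 89.42°
zero (1 + j394·0.0005) = 1 + j0.197 → |·| ≈ 1.0192, ∠ ≈ 11.14°
pole (1 + j394·0.1) = 1 + j39.4 → |·| ≈ 39.413, ∠ ≈ 88.55°
pole (1 + j394·0.02) = 1 + j7.88 → |·| ≈ 7.9432, ∠ ≈ 82.77°
pole (1 + j394·0.002) = 1 + j0.788 → |·| ≈ 1.2732, ∠ ≈ 38.24°
|L| = 1.6 · 98.505 · 1.0192 / (39.413 · 7.9432 · 1.2732) ≈ 0.403
Gain = 20 log₁₀(0.403) ≈ -7.89 dB
∠L = (89.42° + 11.14°) − (88.55° + 82.77° + 38.24°) = -109.00°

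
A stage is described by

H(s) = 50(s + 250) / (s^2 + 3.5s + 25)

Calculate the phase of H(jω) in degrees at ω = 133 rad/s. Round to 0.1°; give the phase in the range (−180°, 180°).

-150.5°

At s = jω = j133:
zero (s+250): 250 + j133 → |·| = √(250²+133²) = √80189 ≈ 283.18, ∠ = arctan(133/250) ≈ 28.01°
quadratic: (j133)² + 3.5·j133 + 25 = -17664 + j465.5 → |·| ≈ 17670, ∠ ≈ 178.49°
∠H = 28.01° − 178.49° = -150.48°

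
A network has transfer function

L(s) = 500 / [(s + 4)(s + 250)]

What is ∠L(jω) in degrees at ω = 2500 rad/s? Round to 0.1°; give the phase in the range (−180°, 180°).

-174.2°

At s = jω = j2500:
pole (s+4): 4 + j2500 → |·| = √(4²+2500²) = √6250016 ≈ 2500, ∠ = arctan(2500/4) ≈ 89.91°
pole (s+250): 250 + j2500 → |·| = √(250²+2500²) = √6312500 ≈ 2512.5, ∠ = arctan(2500/250) ≈ 84.29°
∠L = 0.00° − 174.20° = -174.20°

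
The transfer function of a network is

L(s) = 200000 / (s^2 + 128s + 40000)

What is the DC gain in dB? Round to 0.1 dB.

14.0 dB

L(0) = 200000 / 40000 = 5
20 log₁₀(5) ≈ 13.98 dB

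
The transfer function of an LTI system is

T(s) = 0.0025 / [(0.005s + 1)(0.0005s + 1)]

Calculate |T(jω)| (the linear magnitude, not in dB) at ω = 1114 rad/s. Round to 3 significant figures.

At ω = 1114 rad/s:
pole (1 + j1114·0.005) = 1 + j5.57 → |·| ≈ 5.6591, ∠ ≈ 79.82°
pole (1 + j1114·0.0005) = 1 + j0.557 → |·| ≈ 1.1447, ∠ ≈ 29.12°
|T| = 0.0025 · 1 / (5.6591 · 1.1447) ≈ 0.00038592

0.000386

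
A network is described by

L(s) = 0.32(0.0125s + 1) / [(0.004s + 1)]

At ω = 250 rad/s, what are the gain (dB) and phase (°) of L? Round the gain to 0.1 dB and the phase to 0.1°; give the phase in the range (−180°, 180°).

-2.6 dB, 27.3°

At ω = 250 rad/s:
zero (1 + j250·0.0125) = 1 + j3.125 → |·| ≈ 3.2811, ∠ ≈ 72.26°
pole (1 + j250·0.004) = 1 + j1 → |·| ≈ 1.4142, ∠ ≈ 45.00°
|L| = 0.32 · 3.2811 / (1.4142) ≈ 0.74244
Gain = 20 log₁₀(0.74244) ≈ -2.59 dB
∠L = (72.26°) − (45.00°) = 27.26°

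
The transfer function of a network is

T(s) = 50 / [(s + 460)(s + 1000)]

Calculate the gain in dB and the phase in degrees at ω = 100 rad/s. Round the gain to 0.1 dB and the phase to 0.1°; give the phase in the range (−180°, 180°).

-79.5 dB, -18.0°

At s = jω = j100:
pole (s+460): 460 + j100 → |·| = √(460²+100²) = √221600 ≈ 470.74, ∠ = arctan(100/460) ≈ 12.26°
pole (s+1000): 1000 + j100 → |·| = √(1000²+100²) = √1010000 ≈ 1005, ∠ = arctan(100/1000) ≈ 5.71°
|T| = 50 / 4.7309e+05 ≈ 0.00010569
Gain = 20 log₁₀(0.00010569) ≈ -79.52 dB
∠T = 0.00° − 17.97° = -17.97°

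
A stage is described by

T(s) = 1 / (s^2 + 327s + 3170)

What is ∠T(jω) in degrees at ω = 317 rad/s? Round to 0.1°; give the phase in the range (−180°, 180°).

-133.2°

Substitute s = j317:
Numerator: 1 = 1 + j0
Denominator: (j317)^2 + 327(j317) + 3170 = -97319 + j103659
|N| = √(1² + 0²) ≈ 1, ∠N ≈ 0.00°
|D| = √(97319² + 103659²) ≈ 1.4218e+05, ∠D ≈ 133.19°
∠T = 0.00° − 133.19° = -133.19°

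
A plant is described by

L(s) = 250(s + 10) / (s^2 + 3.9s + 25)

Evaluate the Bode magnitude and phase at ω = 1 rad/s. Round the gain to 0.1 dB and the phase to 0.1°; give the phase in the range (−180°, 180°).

At s = jω = j1:
zero (s+10): 10 + j1 → |·| = √(10²+1²) = √101 ≈ 10.05, ∠ = arctan(1/10) ≈ 5.71°
quadratic: (j1)² + 3.9·j1 + 25 = 24 + j3.9 → |·| ≈ 24.315, ∠ ≈ 9.23°
|L| = 250 · 10.05 / 24.315 ≈ 103.33
Gain = 20 log₁₀(103.33) ≈ 40.28 dB
∠L = 5.71° − 9.23° = -3.52°

40.3 dB, -3.5°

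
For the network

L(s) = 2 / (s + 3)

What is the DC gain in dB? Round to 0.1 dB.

-3.5 dB

L(0) = 2 / (3) ≈ 0.66667
20 log₁₀(0.66667) ≈ -3.52 dB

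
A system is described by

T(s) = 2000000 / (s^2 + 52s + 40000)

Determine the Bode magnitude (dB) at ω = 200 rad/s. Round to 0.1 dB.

At s = jω = j200:
quadratic: (j200)² + 52·j200 + 40000 = 0 + j10400 → |·| ≈ 10400, ∠ ≈ 90.00°
|T| = 2000000 / 10400 ≈ 192.31
Gain = 20 log₁₀(192.31) ≈ 45.68 dB

45.7 dB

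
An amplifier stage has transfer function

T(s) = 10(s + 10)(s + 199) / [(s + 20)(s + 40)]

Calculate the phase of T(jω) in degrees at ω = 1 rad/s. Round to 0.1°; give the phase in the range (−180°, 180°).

1.7°

At s = jω = j1:
zero (s+10): 10 + j1 → |·| = √(10²+1²) = √101 ≈ 10.05, ∠ = arctan(1/10) ≈ 5.71°
zero (s+199): 199 + j1 → |·| = √(199²+1²) = √39602 ≈ 199, ∠ = arctan(1/199) ≈ 0.29°
pole (s+20): 20 + j1 → |·| = √(20²+1²) = √401 ≈ 20.025, ∠ = arctan(1/20) ≈ 2.86°
pole (s+40): 40 + j1 → |·| = √(40²+1²) = √1601 ≈ 40.012, ∠ = arctan(1/40) ≈ 1.43°
∠T = 6.00° − 4.29° = 1.71°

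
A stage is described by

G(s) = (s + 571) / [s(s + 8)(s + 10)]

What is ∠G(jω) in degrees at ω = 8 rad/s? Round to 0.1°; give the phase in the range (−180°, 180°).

-172.9°

At s = jω = j8:
zero (s+571): 571 + j8 → |·| = √(571²+8²) = √326105 ≈ 571.06, ∠ = arctan(8/571) ≈ 0.80°
pole (s+8): 8 + j8 → |·| = √(8²+8²) = √128 ≈ 11.314, ∠ = arctan(8/8) ≈ 45.00°
pole (s+10): 10 + j8 → |·| = √(10²+8²) = √164 ≈ 12.806, ∠ = arctan(8/10) ≈ 38.66°
pole at origin: |s| = 8, ∠ = 90.00° (in denominator)
∠G = 0.80° − 173.66° = -172.86°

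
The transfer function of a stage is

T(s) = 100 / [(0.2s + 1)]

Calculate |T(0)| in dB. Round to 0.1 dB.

40.0 dB

T(0) = 100 · 1 / 1 = 100
20 log₁₀(100) ≈ 40.00 dB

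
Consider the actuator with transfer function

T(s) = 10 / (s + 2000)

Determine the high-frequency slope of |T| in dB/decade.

-20 dB/decade

Each pole contributes −20 dB/decade at high frequency; each zero contributes +20 dB/decade.
Net: 0 zero(s) − 1 pole(s) → -20 dB/decade.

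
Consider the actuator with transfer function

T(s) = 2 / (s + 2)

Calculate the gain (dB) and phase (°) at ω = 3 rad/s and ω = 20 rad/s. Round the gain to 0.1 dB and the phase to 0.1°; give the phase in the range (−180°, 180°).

ω = 3: -5.1 dB, -56.3°; ω = 20: -20.0 dB, -84.3°

Substitute s = j3:
Numerator: 2 = 2 + j0
Denominator: (j3) + 2 = 2 + j3
|N| = √(2² + 0²) ≈ 2, ∠N ≈ 0.00°
|D| = √(2² + 3²) ≈ 3.6056, ∠D ≈ 56.31°
|T| = 2 / 3.6056 ≈ 0.55469
Gain = 20 log₁₀(0.55469) ≈ -5.12 dB
∠T = 0.00° − 56.31° = -56.31°

Substitute s = j20:
Numerator: 2 = 2 + j0
Denominator: (j20) + 2 = 2 + j20
|N| = √(2² + 0²) ≈ 2, ∠N ≈ 0.00°
|D| = √(2² + 20²) ≈ 20.1, ∠D ≈ 84.29°
|T| = 2 / 20.1 ≈ 0.099502
Gain = 20 log₁₀(0.099502) ≈ -20.04 dB
∠T = 0.00° − 84.29° = -84.29°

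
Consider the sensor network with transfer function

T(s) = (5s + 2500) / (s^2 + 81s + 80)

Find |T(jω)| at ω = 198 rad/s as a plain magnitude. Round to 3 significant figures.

Substitute s = j198:
Numerator: 5(j198) + 2500 = 2500 + j990
Denominator: (j198)^2 + 81(j198) + 80 = -39124 + j16038
|N| = √(2500² + 990²) ≈ 2688.9, ∠N ≈ 21.60°
|D| = √(39124² + 16038²) ≈ 42284, ∠D ≈ 157.71°
|T| = 2688.9 / 42284 ≈ 0.063591

0.0636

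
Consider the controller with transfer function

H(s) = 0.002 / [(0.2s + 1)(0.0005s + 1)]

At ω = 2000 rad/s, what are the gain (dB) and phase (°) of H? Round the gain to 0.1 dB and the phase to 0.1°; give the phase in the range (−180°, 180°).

At ω = 2000 rad/s:
pole (1 + j2000·0.2) = 1 + j400 → |·| ≈ 400, ∠ ≈ 89.86°
pole (1 + j2000·0.0005) = 1 + j1 → |·| ≈ 1.4142, ∠ ≈ 45.00°
|H| = 0.002 · 1 / (400 · 1.4142) ≈ 3.5356e-06
Gain = 20 log₁₀(3.5356e-06) ≈ -109.03 dB
∠H = (0°) − (89.86° + 45.00°) = -134.86°

-109.0 dB, -134.9°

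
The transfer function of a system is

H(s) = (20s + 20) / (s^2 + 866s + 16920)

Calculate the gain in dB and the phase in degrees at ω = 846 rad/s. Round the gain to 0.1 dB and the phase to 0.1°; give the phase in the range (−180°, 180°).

-35.5 dB, -43.7°

Substitute s = j846:
Numerator: 20(j846) + 20 = 20 + j16920
Denominator: (j846)^2 + 866(j846) + 16920 = -698796 + j732636
|N| = √(20² + 16920²) ≈ 16920, ∠N ≈ 89.93°
|D| = √(698796² + 732636²) ≈ 1.0125e+06, ∠D ≈ 133.65°
|H| = 16920 / 1.0125e+06 ≈ 0.016711
Gain = 20 log₁₀(0.016711) ≈ -35.54 dB
∠H = 89.93° − 133.65° = -43.72°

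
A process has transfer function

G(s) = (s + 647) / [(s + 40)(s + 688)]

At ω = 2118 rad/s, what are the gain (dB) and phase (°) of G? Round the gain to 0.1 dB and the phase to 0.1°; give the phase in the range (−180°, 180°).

-66.6 dB, -87.9°

At s = jω = j2118:
zero (s+647): 647 + j2118 → |·| = √(647²+2118²) = √4904533 ≈ 2214.6, ∠ = arctan(2118/647) ≈ 73.01°
pole (s+40): 40 + j2118 → |·| = √(40²+2118²) = √4487524 ≈ 2118.4, ∠ = arctan(2118/40) ≈ 88.92°
pole (s+688): 688 + j2118 → |·| = √(688²+2118²) = √4959268 ≈ 2226.9, ∠ = arctan(2118/688) ≈ 72.00°
|G| = 1 · 2214.6 / 4.7175e+06 ≈ 0.00046944
Gain = 20 log₁₀(0.00046944) ≈ -66.57 dB
∠G = 73.01° − 160.92° = -87.91°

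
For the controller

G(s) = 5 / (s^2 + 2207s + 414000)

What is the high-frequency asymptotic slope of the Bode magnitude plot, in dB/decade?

-40 dB/decade

Each pole contributes −20 dB/decade at high frequency; each zero contributes +20 dB/decade.
Net: 0 zero(s) − 2 pole(s) → -40 dB/decade.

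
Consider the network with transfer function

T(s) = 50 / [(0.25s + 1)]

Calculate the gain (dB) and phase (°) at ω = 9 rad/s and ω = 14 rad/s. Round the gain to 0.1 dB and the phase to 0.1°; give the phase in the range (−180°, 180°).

At ω = 9 rad/s:
pole (1 + j9·0.25) = 1 + j2.25 → |·| ≈ 2.4622, ∠ ≈ 66.04°
|T| = 50 · 1 / (2.4622) ≈ 20.307
Gain = 20 log₁₀(20.307) ≈ 26.15 dB
∠T = (0°) − (66.04°) = -66.04°

At ω = 14 rad/s:
pole (1 + j14·0.25) = 1 + j3.5 → |·| ≈ 3.6401, ∠ ≈ 74.05°
|T| = 50 · 1 / (3.6401) ≈ 13.736
Gain = 20 log₁₀(13.736) ≈ 22.76 dB
∠T = (0°) − (74.05°) = -74.05°

ω = 9: 26.2 dB, -66.0°; ω = 14: 22.8 dB, -74.1°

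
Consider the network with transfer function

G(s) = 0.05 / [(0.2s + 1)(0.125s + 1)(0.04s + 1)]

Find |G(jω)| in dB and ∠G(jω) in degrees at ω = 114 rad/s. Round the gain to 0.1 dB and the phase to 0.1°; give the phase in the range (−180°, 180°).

-89.7 dB, 108.9°

At ω = 114 rad/s:
pole (1 + j114·0.2) = 1 + j22.8 → |·| ≈ 22.822, ∠ ≈ 87.49°
pole (1 + j114·0.125) = 1 + j14.25 → |·| ≈ 14.285, ∠ ≈ 85.99°
pole (1 + j114·0.04) = 1 + j4.56 → |·| ≈ 4.6684, ∠ ≈ 77.63°
|G| = 0.05 · 1 / (22.822 · 14.285 · 4.6684) ≈ 3.2852e-05
Gain = 20 log₁₀(3.2852e-05) ≈ -89.67 dB
∠G = (0°) − (87.49° + 85.99° + 77.63°) = -251.11° ≡ 108.89° (principal value)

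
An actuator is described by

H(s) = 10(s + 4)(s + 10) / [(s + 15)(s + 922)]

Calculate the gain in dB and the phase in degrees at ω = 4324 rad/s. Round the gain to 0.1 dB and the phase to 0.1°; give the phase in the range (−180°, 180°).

19.8 dB, 12.1°

At s = jω = j4324:
zero (s+4): 4 + j4324 → |·| = √(4²+4324²) = √18696992 ≈ 4324, ∠ = arctan(4324/4) ≈ 89.95°
zero (s+10): 10 + j4324 → |·| = √(10²+4324²) = √18697076 ≈ 4324, ∠ = arctan(4324/10) ≈ 89.87°
pole (s+15): 15 + j4324 → |·| = √(15²+4324²) = √18697201 ≈ 4324, ∠ = arctan(4324/15) ≈ 89.80°
pole (s+922): 922 + j4324 → |·| = √(922²+4324²) = √19547060 ≈ 4421.2, ∠ = arctan(4324/922) ≈ 77.96°
|H| = 10 · 1.8697e+07 / 1.9117e+07 ≈ 9.7803
Gain = 20 log₁₀(9.7803) ≈ 19.81 dB
∠H = 179.82° − 167.76° = 12.06°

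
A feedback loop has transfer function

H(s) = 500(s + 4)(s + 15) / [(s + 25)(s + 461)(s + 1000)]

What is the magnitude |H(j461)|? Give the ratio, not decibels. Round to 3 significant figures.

0.321

At s = jω = j461:
zero (s+4): 4 + j461 → |·| = √(4²+461²) = √212537 ≈ 461.02, ∠ = arctan(461/4) ≈ 89.50°
zero (s+15): 15 + j461 → |·| = √(15²+461²) = √212746 ≈ 461.24, ∠ = arctan(461/15) ≈ 88.14°
pole (s+25): 25 + j461 → |·| = √(25²+461²) = √213146 ≈ 461.68, ∠ = arctan(461/25) ≈ 86.90°
pole (s+461): 461 + j461 → |·| = √(461²+461²) = √425042 ≈ 651.95, ∠ = arctan(461/461) ≈ 45.00°
pole (s+1000): 1000 + j461 → |·| = √(1000²+461²) = √1212521 ≈ 1101.1, ∠ = arctan(461/1000) ≈ 24.75°
|H| = 500 · 2.1264e+05 / 3.3142e+08 ≈ 0.3208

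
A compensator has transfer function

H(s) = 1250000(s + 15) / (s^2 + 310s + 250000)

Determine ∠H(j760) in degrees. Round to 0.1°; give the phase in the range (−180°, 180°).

-55.4°

At s = jω = j760:
zero (s+15): 15 + j760 → |·| = √(15²+760²) = √577825 ≈ 760.15, ∠ = arctan(760/15) ≈ 88.87°
quadratic: (j760)² + 310·j760 + 250000 = -327600 + j235600 → |·| ≈ 4.0352e+05, ∠ ≈ 144.28°
∠H = 88.87° − 144.28° = -55.41°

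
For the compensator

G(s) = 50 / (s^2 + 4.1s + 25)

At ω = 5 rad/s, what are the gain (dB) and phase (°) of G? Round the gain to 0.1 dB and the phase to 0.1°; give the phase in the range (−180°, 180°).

7.7 dB, -90.0°

At s = jω = j5:
quadratic: (j5)² + 4.1·j5 + 25 = 0 + j20.5 → |·| ≈ 20.5, ∠ ≈ 90.00°
|G| = 50 / 20.5 ≈ 2.439
Gain = 20 log₁₀(2.439) ≈ 7.74 dB
∠G = 0.00° − 90.00° = -90.00°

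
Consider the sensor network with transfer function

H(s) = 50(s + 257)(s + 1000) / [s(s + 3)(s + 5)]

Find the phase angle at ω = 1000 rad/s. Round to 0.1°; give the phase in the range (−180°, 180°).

-149.0°

At s = jω = j1000:
zero (s+257): 257 + j1000 → |·| = √(257²+1000²) = √1066049 ≈ 1032.5, ∠ = arctan(1000/257) ≈ 75.59°
zero (s+1000): 1000 + j1000 → |·| = √(1000²+1000²) = √2000000 ≈ 1414.2, ∠ = arctan(1000/1000) ≈ 45.00°
pole (s+3): 3 + j1000 → |·| = √(3²+1000²) = √1000009 ≈ 1000, ∠ = arctan(1000/3) ≈ 89.83°
pole (s+5): 5 + j1000 → |·| = √(5²+1000²) = √1000025 ≈ 1000, ∠ = arctan(1000/5) ≈ 89.71°
pole at origin: |s| = 1000, ∠ = 90.00° (in denominator)
∠H = 120.59° − 269.54° = -148.95°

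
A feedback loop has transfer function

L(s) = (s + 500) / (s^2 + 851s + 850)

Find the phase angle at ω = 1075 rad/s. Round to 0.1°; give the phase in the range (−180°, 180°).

Substitute s = j1075:
Numerator: (j1075) + 500 = 500 + j1075
Denominator: (j1075)^2 + 851(j1075) + 850 = -1154775 + j914825
|N| = √(500² + 1075²) ≈ 1185.6, ∠N ≈ 65.06°
|D| = √(1154775² + 914825²) ≈ 1.4732e+06, ∠D ≈ 141.61°
∠L = 65.06° − 141.61° = -76.55°

-76.6°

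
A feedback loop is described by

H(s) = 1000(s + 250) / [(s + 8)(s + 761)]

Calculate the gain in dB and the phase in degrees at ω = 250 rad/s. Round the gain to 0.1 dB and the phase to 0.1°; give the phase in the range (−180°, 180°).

4.9 dB, -61.4°

At s = jω = j250:
zero (s+250): 250 + j250 → |·| = √(250²+250²) = √125000 ≈ 353.55, ∠ = arctan(250/250) ≈ 45.00°
pole (s+8): 8 + j250 → |·| = √(8²+250²) = √62564 ≈ 250.13, ∠ = arctan(250/8) ≈ 88.17°
pole (s+761): 761 + j250 → |·| = √(761²+250²) = √641621 ≈ 801.01, ∠ = arctan(250/761) ≈ 18.19°
|H| = 1000 · 353.55 / 2.0036e+05 ≈ 1.7646
Gain = 20 log₁₀(1.7646) ≈ 4.93 dB
∠H = 45.00° − 106.36° = -61.36°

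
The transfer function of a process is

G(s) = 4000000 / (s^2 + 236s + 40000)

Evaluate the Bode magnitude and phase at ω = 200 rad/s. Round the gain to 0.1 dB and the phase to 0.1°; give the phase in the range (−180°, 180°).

38.6 dB, -90.0°

At s = jω = j200:
quadratic: (j200)² + 236·j200 + 40000 = 0 + j47200 → |·| ≈ 47200, ∠ ≈ 90.00°
|G| = 4000000 / 47200 ≈ 84.746
Gain = 20 log₁₀(84.746) ≈ 38.56 dB
∠G = 0.00° − 90.00° = -90.00°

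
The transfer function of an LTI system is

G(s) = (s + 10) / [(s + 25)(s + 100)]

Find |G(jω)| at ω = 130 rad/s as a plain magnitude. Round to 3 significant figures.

0.00601

At s = jω = j130:
zero (s+10): 10 + j130 → |·| = √(10²+130²) = √17000 ≈ 130.38, ∠ = arctan(130/10) ≈ 85.60°
pole (s+25): 25 + j130 → |·| = √(25²+130²) = √17525 ≈ 132.38, ∠ = arctan(130/25) ≈ 79.11°
pole (s+100): 100 + j130 → |·| = √(100²+130²) = √26900 ≈ 164.01, ∠ = arctan(130/100) ≈ 52.43°
|G| = 1 · 130.38 / 21712 ≈ 0.006005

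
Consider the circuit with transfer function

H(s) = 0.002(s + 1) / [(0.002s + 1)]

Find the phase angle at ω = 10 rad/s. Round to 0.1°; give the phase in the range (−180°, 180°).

83.1°

At ω = 10 rad/s:
zero (1 + j10·1) = 1 + j10 → |·| ≈ 10.05, ∠ ≈ 84.29°
pole (1 + j10·0.002) = 1 + j0.02 → |·| ≈ 1.0002, ∠ ≈ 1.15°
∠H = (84.29°) − (1.15°) = 83.14°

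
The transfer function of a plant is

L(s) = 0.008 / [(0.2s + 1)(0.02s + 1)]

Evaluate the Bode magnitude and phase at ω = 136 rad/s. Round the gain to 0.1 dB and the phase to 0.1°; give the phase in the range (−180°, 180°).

-79.9 dB, -157.7°

At ω = 136 rad/s:
pole (1 + j136·0.2) = 1 + j27.2 → |·| ≈ 27.218, ∠ ≈ 87.89°
pole (1 + j136·0.02) = 1 + j2.72 → |·| ≈ 2.898, ∠ ≈ 69.81°
|L| = 0.008 · 1 / (27.218 · 2.898) ≈ 0.00010142
Gain = 20 log₁₀(0.00010142) ≈ -79.88 dB
∠L = (0°) − (87.89° + 69.81°) = -157.70°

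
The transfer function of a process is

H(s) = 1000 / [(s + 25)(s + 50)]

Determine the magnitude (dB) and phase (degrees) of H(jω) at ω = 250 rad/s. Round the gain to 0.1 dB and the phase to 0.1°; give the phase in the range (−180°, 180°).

At s = jω = j250:
pole (s+25): 25 + j250 → |·| = √(25²+250²) = √63125 ≈ 251.25, ∠ = arctan(250/25) ≈ 84.29°
pole (s+50): 50 + j250 → |·| = √(50²+250²) = √65000 ≈ 254.95, ∠ = arctan(250/50) ≈ 78.69°
|H| = 1000 / 64056 ≈ 0.015611
Gain = 20 log₁₀(0.015611) ≈ -36.13 dB
∠H = 0.00° − 162.98° = -162.98°

-36.1 dB, -163.0°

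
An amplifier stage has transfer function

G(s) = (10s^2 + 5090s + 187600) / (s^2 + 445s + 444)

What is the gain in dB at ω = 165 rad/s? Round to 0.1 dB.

20.7 dB

Substitute s = j165:
Numerator: 10(j165)^2 + 5090(j165) + 187600 = -84650 + j839850
Denominator: (j165)^2 + 445(j165) + 444 = -26781 + j73425
|N| = √(84650² + 839850²) ≈ 8.4411e+05, ∠N ≈ 95.76°
|D| = √(26781² + 73425²) ≈ 78157, ∠D ≈ 110.04°
|G| = 8.4411e+05 / 78157 ≈ 10.8
Gain = 20 log₁₀(10.8) ≈ 20.67 dB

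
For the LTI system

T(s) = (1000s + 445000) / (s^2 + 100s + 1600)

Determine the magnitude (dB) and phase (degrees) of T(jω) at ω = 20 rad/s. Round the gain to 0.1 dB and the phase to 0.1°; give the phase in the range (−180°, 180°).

Substitute s = j20:
Numerator: 1000(j20) + 445000 = 445000 + j20000
Denominator: (j20)^2 + 100(j20) + 1600 = 1200 + j2000
|N| = √(445000² + 20000²) ≈ 4.4545e+05, ∠N ≈ 2.57°
|D| = √(1200² + 2000²) ≈ 2332.4, ∠D ≈ 59.04°
|T| = 4.4545e+05 / 2332.4 ≈ 190.98
Gain = 20 log₁₀(190.98) ≈ 45.62 dB
∠T = 2.57° − 59.04° = -56.47°

45.6 dB, -56.5°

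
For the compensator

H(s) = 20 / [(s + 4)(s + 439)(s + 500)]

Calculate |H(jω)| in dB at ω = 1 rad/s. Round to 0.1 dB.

At s = jω = j1:
pole (s+4): 4 + j1 → |·| = √(4²+1²) = √17 ≈ 4.1231, ∠ = arctan(1/4) ≈ 14.04°
pole (s+439): 439 + j1 → |·| = √(439²+1²) = √192722 ≈ 439, ∠ = arctan(1/439) ≈ 0.13°
pole (s+500): 500 + j1 → |·| = √(500²+1²) = √250001 ≈ 500, ∠ = arctan(1/500) ≈ 0.11°
|H| = 20 / 9.0502e+05 ≈ 2.2099e-05
Gain = 20 log₁₀(2.2099e-05) ≈ -93.11 dB

-93.1 dB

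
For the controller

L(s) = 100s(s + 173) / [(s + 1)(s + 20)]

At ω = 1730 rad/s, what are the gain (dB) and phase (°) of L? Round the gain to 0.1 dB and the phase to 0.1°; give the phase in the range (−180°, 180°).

40.0 dB, -5.0°

At s = jω = j1730:
zero (s+173): 173 + j1730 → |·| = √(173²+1730²) = √3022829 ≈ 1738.6, ∠ = arctan(1730/173) ≈ 84.29°
zero at origin: s = j1730 → |·| = 1730, ∠ = 90.00°
pole (s+1): 1 + j1730 → |·| = √(1²+1730²) = √2992901 ≈ 1730, ∠ = arctan(1730/1) ≈ 89.97°
pole (s+20): 20 + j1730 → |·| = √(20²+1730²) = √2993300 ≈ 1730.1, ∠ = arctan(1730/20) ≈ 89.34°
|L| = 100 · 3.0078e+06 / 2.9931e+06 ≈ 100.49
Gain = 20 log₁₀(100.49) ≈ 40.04 dB
∠L = 174.29° − 179.31° = -5.02°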